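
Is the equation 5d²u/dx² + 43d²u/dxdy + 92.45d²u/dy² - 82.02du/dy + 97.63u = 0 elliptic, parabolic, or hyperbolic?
Computing B² - 4AC with A = 5, B = 43, C = 92.45: discriminant = 0 (zero). Answer: parabolic.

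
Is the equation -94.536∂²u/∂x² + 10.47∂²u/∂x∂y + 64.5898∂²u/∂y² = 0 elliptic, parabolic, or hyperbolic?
Computing B² - 4AC with A = -94.536, B = 10.47, C = 64.5898: discriminant = 24533.8662312 (positive). Answer: hyperbolic.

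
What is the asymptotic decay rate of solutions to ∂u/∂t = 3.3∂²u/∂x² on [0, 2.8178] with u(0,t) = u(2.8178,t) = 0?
Eigenvalues: λₙ = 3.3n²π²/2.8178².
First three modes:
  n=1: λ₁ = 3.3π²/2.8178² ≈ 4.102
  n=2: λ₂ = 13.2π²/2.8178² ≈ 16.408 (4× faster decay)
  n=3: λ₃ = 29.7π²/2.8178² ≈ 36.918 (9× faster decay)
As t → ∞, higher modes decay exponentially faster. The n=1 mode dominates: u ~ c₁ sin(πx/2.8178) e^{-λ₁t}.
Decay rate: λ₁ = 3.3π²/2.8178² ≈ 4.102.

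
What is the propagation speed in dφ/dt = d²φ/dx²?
Infinite. The heat equation is parabolic, not hyperbolic, so disturbances propagate instantly.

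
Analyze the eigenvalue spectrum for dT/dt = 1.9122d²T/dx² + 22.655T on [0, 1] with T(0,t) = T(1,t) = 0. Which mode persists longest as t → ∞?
Eigenvalues: λₙ = 1.9122n²π²/1² - 22.655.
First three modes:
  n=1: λ₁ = 1.9122π² - 22.655 ≈ -3.782
  n=2: λ₂ = 7.6488π² - 22.655 ≈ 52.836
  n=3: λ₃ = 17.2098π² - 22.655 ≈ 147.199
Since 1.9122π² ≈ 18.873 < 22.655, λ₁ < 0.
The n=1 mode grows fastest (−λₙ is largest for n=1) → dominates.
Asymptotic: T ~ c₁ sin(πx/1) e^{3.782t} (exponential growth at rate −λ₁ ≈ 3.782).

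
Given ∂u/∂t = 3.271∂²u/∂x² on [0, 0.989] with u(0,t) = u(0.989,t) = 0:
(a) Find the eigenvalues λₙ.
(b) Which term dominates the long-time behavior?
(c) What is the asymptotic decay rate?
Eigenvalues: λₙ = 3.271n²π²/0.989².
First three modes:
  n=1: λ₁ = 3.271π²/0.989² ≈ 33.006
  n=2: λ₂ = 13.084π²/0.989² ≈ 132.022 (4× faster decay)
  n=3: λ₃ = 29.439π²/0.989² ≈ 297.05 (9× faster decay)
As t → ∞, higher modes decay exponentially faster. The n=1 mode dominates: u ~ c₁ sin(πx/0.989) e^{-λ₁t}.
Decay rate: λ₁ = 3.271π²/0.989² ≈ 33.006.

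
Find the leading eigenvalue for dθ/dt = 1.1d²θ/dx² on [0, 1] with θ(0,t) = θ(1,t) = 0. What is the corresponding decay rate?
Eigenvalues: λₙ = 1.1n²π².
First three modes:
  n=1: λ₁ = 1.1π² ≈ 10.857
  n=2: λ₂ = 4.4π² ≈ 43.426 (4× faster decay)
  n=3: λ₃ = 9.9π² ≈ 97.709 (9× faster decay)
As t → ∞, higher modes decay exponentially faster. The n=1 mode dominates: θ ~ c₁ sin(πx) e^{-λ₁t}.
Decay rate: λ₁ = 1.1π² ≈ 10.857.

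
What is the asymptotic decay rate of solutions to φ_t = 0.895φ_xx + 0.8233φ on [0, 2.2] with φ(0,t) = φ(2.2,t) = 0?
Eigenvalues: λₙ = 0.895n²π²/2.2² - 0.8233.
First three modes:
  n=1: λ₁ = 0.895π²/2.2² - 0.8233 ≈ 1.002
  n=2: λ₂ = 3.58π²/2.2² - 0.8233 ≈ 6.477
  n=3: λ₃ = 8.055π²/2.2² - 0.8233 ≈ 15.602
Since 0.895π²/2.2² ≈ 1.825 > 0.8233, all λₙ > 0.
The n=1 mode decays slowest → dominates as t → ∞.
Asymptotic: φ ~ c₁ sin(πx/2.2) e^{-λ₁t} with decay rate λ₁ ≈ 1.002.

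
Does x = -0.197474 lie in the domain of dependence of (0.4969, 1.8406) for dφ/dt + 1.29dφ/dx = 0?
No. Only data at x = -1.877474 affects (0.4969, 1.8406). Advection has one-way propagation along characteristics.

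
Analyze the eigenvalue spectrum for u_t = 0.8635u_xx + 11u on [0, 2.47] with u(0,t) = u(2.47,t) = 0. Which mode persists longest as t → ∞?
Eigenvalues: λₙ = 0.8635n²π²/2.47² - 11.
First three modes:
  n=1: λ₁ = 0.8635π²/2.47² - 11 ≈ -9.603
  n=2: λ₂ = 3.454π²/2.47² - 11 ≈ -5.412
  n=3: λ₃ = 7.7715π²/2.47² - 11 ≈ 1.572
Since 0.8635π²/2.47² ≈ 1.397 < 11, λ₁ < 0.
The n=1 mode grows fastest (−λₙ is largest for n=1) → dominates.
Asymptotic: u ~ c₁ sin(πx/2.47) e^{9.603t} (exponential growth at rate −λ₁ ≈ 9.603).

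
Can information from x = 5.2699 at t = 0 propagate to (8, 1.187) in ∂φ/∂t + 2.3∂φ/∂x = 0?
Yes. The characteristic through (8, 1.187) passes through x = 5.2699.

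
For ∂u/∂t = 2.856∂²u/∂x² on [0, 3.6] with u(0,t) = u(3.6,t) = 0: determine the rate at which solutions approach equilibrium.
Eigenvalues: λₙ = 2.856n²π²/3.6².
First three modes:
  n=1: λ₁ = 2.856π²/3.6² ≈ 2.175
  n=2: λ₂ = 11.424π²/3.6² ≈ 8.7 (4× faster decay)
  n=3: λ₃ = 25.704π²/3.6² ≈ 19.575 (9× faster decay)
As t → ∞, higher modes decay exponentially faster. The n=1 mode dominates: u ~ c₁ sin(πx/3.6) e^{-λ₁t}.
Decay rate: λ₁ = 2.856π²/3.6² ≈ 2.175.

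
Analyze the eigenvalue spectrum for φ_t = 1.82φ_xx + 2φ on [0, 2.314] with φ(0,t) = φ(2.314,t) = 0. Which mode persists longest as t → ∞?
Eigenvalues: λₙ = 1.82n²π²/2.314² - 2.
First three modes:
  n=1: λ₁ = 1.82π²/2.314² - 2 ≈ 1.355
  n=2: λ₂ = 7.28π²/2.314² - 2 ≈ 11.419
  n=3: λ₃ = 16.38π²/2.314² - 2 ≈ 28.192
Since 1.82π²/2.314² ≈ 3.355 > 2, all λₙ > 0.
The n=1 mode decays slowest → dominates as t → ∞.
Asymptotic: φ ~ c₁ sin(πx/2.314) e^{-λ₁t} with decay rate λ₁ ≈ 1.355.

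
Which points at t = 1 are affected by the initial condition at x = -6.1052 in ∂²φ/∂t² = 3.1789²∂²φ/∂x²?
Domain of influence: [-9.2841, -2.9263]. Data at x = -6.1052 spreads outward at speed 3.1789.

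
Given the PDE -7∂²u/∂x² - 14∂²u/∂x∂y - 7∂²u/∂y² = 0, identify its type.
The second-order coefficients are A = -7, B = -14, C = -7. Since B² - 4AC = 0 = 0, this is a parabolic PDE.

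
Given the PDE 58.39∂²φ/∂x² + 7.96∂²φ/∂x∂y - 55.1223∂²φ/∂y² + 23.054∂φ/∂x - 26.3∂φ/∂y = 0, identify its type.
The second-order coefficients are A = 58.39, B = 7.96, C = -55.1223. Since B² - 4AC = 12937.725988 > 0, this is a hyperbolic PDE.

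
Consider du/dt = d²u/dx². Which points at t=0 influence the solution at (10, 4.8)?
The entire real line. The heat equation has infinite propagation speed: any initial disturbance instantly affects all points (though exponentially small far away).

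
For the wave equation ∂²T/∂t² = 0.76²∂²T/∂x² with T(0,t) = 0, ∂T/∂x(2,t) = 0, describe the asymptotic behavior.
T oscillates (no decay). Energy is conserved; the solution oscillates indefinitely as standing waves.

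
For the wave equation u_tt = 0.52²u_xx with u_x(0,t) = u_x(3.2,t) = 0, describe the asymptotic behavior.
u oscillates about a mean that drifts linearly in t (generically unbounded; no decay). There is no damping, so the nonconstant modes persist as standing waves (energy conserved, no decay). But with Neumann conditions at both ends the constant mode has eigenvalue 0: the spatial mean M(t) of u satisfies M'' = 0, so M(t) = M(0) + M'(0)·t. Unless the initial velocity has zero mean (∫u_t(x,0)dx = 0), the solution grows linearly in t (unbounded, though not exponentially); if it does have zero mean, the solution stays bounded and simply oscillates.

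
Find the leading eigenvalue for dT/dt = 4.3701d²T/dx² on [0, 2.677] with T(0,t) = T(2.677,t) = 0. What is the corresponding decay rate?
Eigenvalues: λₙ = 4.3701n²π²/2.677².
First three modes:
  n=1: λ₁ = 4.3701π²/2.677² ≈ 6.019
  n=2: λ₂ = 17.4804π²/2.677² ≈ 24.074 (4× faster decay)
  n=3: λ₃ = 39.3309π²/2.677² ≈ 54.167 (9× faster decay)
As t → ∞, higher modes decay exponentially faster. The n=1 mode dominates: T ~ c₁ sin(πx/2.677) e^{-λ₁t}.
Decay rate: λ₁ = 4.3701π²/2.677² ≈ 6.019.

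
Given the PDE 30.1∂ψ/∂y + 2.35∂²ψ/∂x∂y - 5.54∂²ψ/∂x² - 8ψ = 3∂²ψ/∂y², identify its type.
Rewriting in standard form: -5.54∂²ψ/∂x² + 2.35∂²ψ/∂x∂y - 3∂²ψ/∂y² + 30.1∂ψ/∂y - 8ψ = 0. The second-order coefficients are A = -5.54, B = 2.35, C = -3. Since B² - 4AC = -60.9575 < 0, this is an elliptic PDE.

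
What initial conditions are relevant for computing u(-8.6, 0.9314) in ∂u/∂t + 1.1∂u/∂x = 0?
A single point: x = -9.62454. The characteristic through (-8.6, 0.9314) is x - 1.1t = const, so x = -8.6 - 1.1·0.9314 = -9.62454.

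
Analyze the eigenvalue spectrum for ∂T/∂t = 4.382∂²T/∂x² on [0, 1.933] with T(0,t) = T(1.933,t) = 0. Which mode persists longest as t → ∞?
Eigenvalues: λₙ = 4.382n²π²/1.933².
First three modes:
  n=1: λ₁ = 4.382π²/1.933² ≈ 11.575
  n=2: λ₂ = 17.528π²/1.933² ≈ 46.299 (4× faster decay)
  n=3: λ₃ = 39.438π²/1.933² ≈ 104.172 (9× faster decay)
As t → ∞, higher modes decay exponentially faster. The n=1 mode dominates: T ~ c₁ sin(πx/1.933) e^{-λ₁t}.
Decay rate: λ₁ = 4.382π²/1.933² ≈ 11.575.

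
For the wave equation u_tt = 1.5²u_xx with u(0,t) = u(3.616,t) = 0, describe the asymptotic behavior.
u oscillates (no decay). Energy is conserved; the solution oscillates indefinitely as standing waves.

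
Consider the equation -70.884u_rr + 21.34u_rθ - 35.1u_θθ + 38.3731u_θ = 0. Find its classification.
Elliptic. (A = -70.884, B = 21.34, C = -35.1 gives B² - 4AC = -9496.718.)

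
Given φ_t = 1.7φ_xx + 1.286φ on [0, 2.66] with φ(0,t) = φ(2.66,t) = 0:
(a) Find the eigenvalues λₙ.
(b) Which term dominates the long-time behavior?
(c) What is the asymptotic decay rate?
Eigenvalues: λₙ = 1.7n²π²/2.66² - 1.286.
First three modes:
  n=1: λ₁ = 1.7π²/2.66² - 1.286 ≈ 1.085
  n=2: λ₂ = 6.8π²/2.66² - 1.286 ≈ 8.199
  n=3: λ₃ = 15.3π²/2.66² - 1.286 ≈ 20.056
Since 1.7π²/2.66² ≈ 2.371 > 1.286, all λₙ > 0.
The n=1 mode decays slowest → dominates as t → ∞.
Asymptotic: φ ~ c₁ sin(πx/2.66) e^{-λ₁t} with decay rate λ₁ ≈ 1.085.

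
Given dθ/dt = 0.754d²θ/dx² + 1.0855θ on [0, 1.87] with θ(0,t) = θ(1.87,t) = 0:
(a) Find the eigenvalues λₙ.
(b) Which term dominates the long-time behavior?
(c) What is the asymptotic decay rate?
Eigenvalues: λₙ = 0.754n²π²/1.87² - 1.0855.
First three modes:
  n=1: λ₁ = 0.754π²/1.87² - 1.0855 ≈ 1.043
  n=2: λ₂ = 3.016π²/1.87² - 1.0855 ≈ 7.427
  n=3: λ₃ = 6.786π²/1.87² - 1.0855 ≈ 18.067
Since 0.754π²/1.87² ≈ 2.128 > 1.0855, all λₙ > 0.
The n=1 mode decays slowest → dominates as t → ∞.
Asymptotic: θ ~ c₁ sin(πx/1.87) e^{-λ₁t} with decay rate λ₁ ≈ 1.043.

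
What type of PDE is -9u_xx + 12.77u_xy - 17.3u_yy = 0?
With A = -9, B = 12.77, C = -17.3, the discriminant is -459.7271. This is an elliptic PDE.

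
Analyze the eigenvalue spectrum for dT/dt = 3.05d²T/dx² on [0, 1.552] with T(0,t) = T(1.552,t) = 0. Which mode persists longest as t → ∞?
Eigenvalues: λₙ = 3.05n²π²/1.552².
First three modes:
  n=1: λ₁ = 3.05π²/1.552² ≈ 12.497
  n=2: λ₂ = 12.2π²/1.552² ≈ 49.989 (4× faster decay)
  n=3: λ₃ = 27.45π²/1.552² ≈ 112.476 (9× faster decay)
As t → ∞, higher modes decay exponentially faster. The n=1 mode dominates: T ~ c₁ sin(πx/1.552) e^{-λ₁t}.
Decay rate: λ₁ = 3.05π²/1.552² ≈ 12.497.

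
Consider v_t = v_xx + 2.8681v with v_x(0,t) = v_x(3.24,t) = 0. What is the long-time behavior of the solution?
As t → ∞, v grows unboundedly. With Neumann BCs the constant mode has diffusion eigenvalue 0, so any r > 0 makes it grow like e^(2.8681t); solution grows exponentially.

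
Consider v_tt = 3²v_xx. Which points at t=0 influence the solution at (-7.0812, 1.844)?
Domain of dependence: [-12.6132, -1.5492]. Signals travel at speed 3, so data within |x - -7.0812| ≤ 3·1.844 = 5.532 can reach the point.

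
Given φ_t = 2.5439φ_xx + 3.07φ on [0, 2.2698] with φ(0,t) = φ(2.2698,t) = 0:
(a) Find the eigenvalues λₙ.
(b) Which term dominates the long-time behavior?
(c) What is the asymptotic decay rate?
Eigenvalues: λₙ = 2.5439n²π²/2.2698² - 3.07.
First three modes:
  n=1: λ₁ = 2.5439π²/2.2698² - 3.07 ≈ 1.803
  n=2: λ₂ = 10.1756π²/2.2698² - 3.07 ≈ 16.423
  n=3: λ₃ = 22.8951π²/2.2698² - 3.07 ≈ 40.79
Since 2.5439π²/2.2698² ≈ 4.873 > 3.07, all λₙ > 0.
The n=1 mode decays slowest → dominates as t → ∞.
Asymptotic: φ ~ c₁ sin(πx/2.2698) e^{-λ₁t} with decay rate λ₁ ≈ 1.803.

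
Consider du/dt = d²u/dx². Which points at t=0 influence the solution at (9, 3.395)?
The entire real line. The heat equation has infinite propagation speed: any initial disturbance instantly affects all points (though exponentially small far away).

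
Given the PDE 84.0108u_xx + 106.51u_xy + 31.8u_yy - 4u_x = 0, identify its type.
The second-order coefficients are A = 84.0108, B = 106.51, C = 31.8. Since B² - 4AC = 658.20634 > 0, this is a hyperbolic PDE.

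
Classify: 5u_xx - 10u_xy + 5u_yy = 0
Parabolic (discriminant = 0).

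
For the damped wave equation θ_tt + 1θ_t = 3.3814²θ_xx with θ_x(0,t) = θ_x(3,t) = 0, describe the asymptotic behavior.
θ → constant (steady state). Damping (γ=1) dissipates the nonconstant modes; with Neumann BCs the spatial average obeys M''+γM'=0 and tends to a finite limit.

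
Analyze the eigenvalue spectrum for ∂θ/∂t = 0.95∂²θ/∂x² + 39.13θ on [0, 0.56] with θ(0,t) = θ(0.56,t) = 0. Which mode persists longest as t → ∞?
Eigenvalues: λₙ = 0.95n²π²/0.56² - 39.13.
First three modes:
  n=1: λ₁ = 0.95π²/0.56² - 39.13 ≈ -9.232
  n=2: λ₂ = 3.8π²/0.56² - 39.13 ≈ 80.463
  n=3: λ₃ = 8.55π²/0.56² - 39.13 ≈ 229.955
Since 0.95π²/0.56² ≈ 29.898 < 39.13, λ₁ < 0.
The n=1 mode grows fastest (−λₙ is largest for n=1) → dominates.
Asymptotic: θ ~ c₁ sin(πx/0.56) e^{9.232t} (exponential growth at rate −λ₁ ≈ 9.232).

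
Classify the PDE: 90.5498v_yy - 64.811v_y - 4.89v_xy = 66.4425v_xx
Rewriting in standard form: -66.4425v_xx - 4.89v_xy + 90.5498v_yy - 64.811v_y = 0. A = -66.4425, B = -4.89, C = 90.5498. Discriminant B² - 4AC = 24089.332446. Since 24089.332446 > 0, hyperbolic.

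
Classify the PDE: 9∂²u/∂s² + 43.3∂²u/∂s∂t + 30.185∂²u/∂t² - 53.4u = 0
A = 9, B = 43.3, C = 30.185. Discriminant B² - 4AC = 788.23. Since 788.23 > 0, hyperbolic.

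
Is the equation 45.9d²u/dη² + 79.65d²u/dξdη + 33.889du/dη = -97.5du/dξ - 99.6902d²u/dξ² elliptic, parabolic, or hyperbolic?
Rewriting in standard form: 99.6902d²u/dξ² + 79.65d²u/dξdη + 45.9d²u/dη² + 97.5du/dξ + 33.889du/dη = 0. Computing B² - 4AC with A = 99.6902, B = 79.65, C = 45.9: discriminant = -11958.99822 (negative). Answer: elliptic.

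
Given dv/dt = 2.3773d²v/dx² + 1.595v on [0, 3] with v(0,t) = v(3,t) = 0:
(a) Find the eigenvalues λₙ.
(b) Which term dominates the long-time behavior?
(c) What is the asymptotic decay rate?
Eigenvalues: λₙ = 2.3773n²π²/3² - 1.595.
First three modes:
  n=1: λ₁ = 2.3773π²/3² - 1.595 ≈ 1.012
  n=2: λ₂ = 9.5092π²/3² - 1.595 ≈ 8.833
  n=3: λ₃ = 21.3957π²/3² - 1.595 ≈ 21.868
Since 2.3773π²/3² ≈ 2.607 > 1.595, all λₙ > 0.
The n=1 mode decays slowest → dominates as t → ∞.
Asymptotic: v ~ c₁ sin(πx/3) e^{-λ₁t} with decay rate λ₁ ≈ 1.012.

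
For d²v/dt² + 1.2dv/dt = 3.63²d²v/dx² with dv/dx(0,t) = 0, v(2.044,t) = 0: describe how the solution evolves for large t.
v → 0. Damping (γ=1.2) dissipates energy; oscillations decay exponentially.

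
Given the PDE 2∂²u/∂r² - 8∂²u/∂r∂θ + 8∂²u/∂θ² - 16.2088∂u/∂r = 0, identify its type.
The second-order coefficients are A = 2, B = -8, C = 8. Since B² - 4AC = 0 = 0, this is a parabolic PDE.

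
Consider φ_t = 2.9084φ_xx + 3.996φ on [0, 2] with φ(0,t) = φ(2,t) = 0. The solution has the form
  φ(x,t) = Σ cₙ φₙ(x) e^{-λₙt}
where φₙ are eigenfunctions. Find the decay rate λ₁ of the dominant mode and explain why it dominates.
Eigenvalues: λₙ = 2.9084n²π²/2² - 3.996.
First three modes:
  n=1: λ₁ = 2.9084π²/2² - 3.996 ≈ 3.18
  n=2: λ₂ = 11.6336π²/2² - 3.996 ≈ 24.709
  n=3: λ₃ = 26.1756π²/2² - 3.996 ≈ 60.59
Since 2.9084π²/2² ≈ 7.176 > 3.996, all λₙ > 0.
The n=1 mode decays slowest → dominates as t → ∞.
Asymptotic: φ ~ c₁ sin(πx/2) e^{-λ₁t} with decay rate λ₁ ≈ 3.18.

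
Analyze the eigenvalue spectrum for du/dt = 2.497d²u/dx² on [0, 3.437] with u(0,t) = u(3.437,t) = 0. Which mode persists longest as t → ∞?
Eigenvalues: λₙ = 2.497n²π²/3.437².
First three modes:
  n=1: λ₁ = 2.497π²/3.437² ≈ 2.086
  n=2: λ₂ = 9.988π²/3.437² ≈ 8.345 (4× faster decay)
  n=3: λ₃ = 22.473π²/3.437² ≈ 18.776 (9× faster decay)
As t → ∞, higher modes decay exponentially faster. The n=1 mode dominates: u ~ c₁ sin(πx/3.437) e^{-λ₁t}.
Decay rate: λ₁ = 2.497π²/3.437² ≈ 2.086.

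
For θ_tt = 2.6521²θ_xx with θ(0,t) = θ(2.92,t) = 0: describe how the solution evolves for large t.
θ oscillates (no decay). Energy is conserved; the solution oscillates indefinitely as standing waves.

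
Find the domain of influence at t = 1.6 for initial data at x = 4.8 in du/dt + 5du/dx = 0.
At x = 12.8. The characteristic carries data from (4.8, 0) to (12.8, 1.6).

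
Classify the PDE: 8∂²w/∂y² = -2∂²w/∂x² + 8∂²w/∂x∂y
Rewriting in standard form: 2∂²w/∂x² - 8∂²w/∂x∂y + 8∂²w/∂y² = 0. A = 2, B = -8, C = 8. Discriminant B² - 4AC = 0. Since 0 = 0, parabolic.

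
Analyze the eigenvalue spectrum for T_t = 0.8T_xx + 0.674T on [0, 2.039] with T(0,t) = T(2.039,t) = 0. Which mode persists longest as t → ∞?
Eigenvalues: λₙ = 0.8n²π²/2.039² - 0.674.
First three modes:
  n=1: λ₁ = 0.8π²/2.039² - 0.674 ≈ 1.225
  n=2: λ₂ = 3.2π²/2.039² - 0.674 ≈ 6.923
  n=3: λ₃ = 7.2π²/2.039² - 0.674 ≈ 16.418
Since 0.8π²/2.039² ≈ 1.899 > 0.674, all λₙ > 0.
The n=1 mode decays slowest → dominates as t → ∞.
Asymptotic: T ~ c₁ sin(πx/2.039) e^{-λ₁t} with decay rate λ₁ ≈ 1.225.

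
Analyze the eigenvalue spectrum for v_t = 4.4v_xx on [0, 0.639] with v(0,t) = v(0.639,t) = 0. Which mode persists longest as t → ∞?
Eigenvalues: λₙ = 4.4n²π²/0.639².
First three modes:
  n=1: λ₁ = 4.4π²/0.639² ≈ 106.353
  n=2: λ₂ = 17.6π²/0.639² ≈ 425.413 (4× faster decay)
  n=3: λ₃ = 39.6π²/0.639² ≈ 957.179 (9× faster decay)
As t → ∞, higher modes decay exponentially faster. The n=1 mode dominates: v ~ c₁ sin(πx/0.639) e^{-λ₁t}.
Decay rate: λ₁ = 4.4π²/0.639² ≈ 106.353.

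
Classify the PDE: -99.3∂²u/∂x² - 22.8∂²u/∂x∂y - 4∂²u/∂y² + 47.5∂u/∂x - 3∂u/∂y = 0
A = -99.3, B = -22.8, C = -4. Discriminant B² - 4AC = -1068.96. Since -1068.96 < 0, elliptic.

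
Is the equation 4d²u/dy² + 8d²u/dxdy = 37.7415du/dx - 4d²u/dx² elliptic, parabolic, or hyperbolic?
Rewriting in standard form: 4d²u/dx² + 8d²u/dxdy + 4d²u/dy² - 37.7415du/dx = 0. Computing B² - 4AC with A = 4, B = 8, C = 4: discriminant = 0 (zero). Answer: parabolic.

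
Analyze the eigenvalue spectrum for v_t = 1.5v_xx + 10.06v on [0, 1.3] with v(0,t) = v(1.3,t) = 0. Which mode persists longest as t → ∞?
Eigenvalues: λₙ = 1.5n²π²/1.3² - 10.06.
First three modes:
  n=1: λ₁ = 1.5π²/1.3² - 10.06 ≈ -1.3
  n=2: λ₂ = 6π²/1.3² - 10.06 ≈ 24.98
  n=3: λ₃ = 13.5π²/1.3² - 10.06 ≈ 68.78
Since 1.5π²/1.3² ≈ 8.76 < 10.06, λ₁ < 0.
The n=1 mode grows fastest (−λₙ is largest for n=1) → dominates.
Asymptotic: v ~ c₁ sin(πx/1.3) e^{1.3t} (exponential growth at rate −λ₁ ≈ 1.3).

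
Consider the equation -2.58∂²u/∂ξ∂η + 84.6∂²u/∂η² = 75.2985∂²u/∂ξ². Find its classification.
Rewriting in standard form: -75.2985∂²u/∂ξ² - 2.58∂²u/∂ξ∂η + 84.6∂²u/∂η² = 0. Hyperbolic. (A = -75.2985, B = -2.58, C = 84.6 gives B² - 4AC = 25487.6688.)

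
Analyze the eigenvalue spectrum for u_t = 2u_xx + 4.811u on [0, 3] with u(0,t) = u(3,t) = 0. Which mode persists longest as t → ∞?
Eigenvalues: λₙ = 2n²π²/3² - 4.811.
First three modes:
  n=1: λ₁ = 2π²/3² - 4.811 ≈ -2.618
  n=2: λ₂ = 8π²/3² - 4.811 ≈ 3.962
  n=3: λ₃ = 18π²/3² - 4.811 ≈ 14.928
Since 2π²/3² ≈ 2.193 < 4.811, λ₁ < 0.
The n=1 mode grows fastest (−λₙ is largest for n=1) → dominates.
Asymptotic: u ~ c₁ sin(πx/3) e^{2.618t} (exponential growth at rate −λ₁ ≈ 2.618).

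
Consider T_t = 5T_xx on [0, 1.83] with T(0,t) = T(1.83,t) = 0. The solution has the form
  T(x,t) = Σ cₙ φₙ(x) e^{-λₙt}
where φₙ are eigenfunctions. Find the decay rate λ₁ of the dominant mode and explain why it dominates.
Eigenvalues: λₙ = 5n²π²/1.83².
First three modes:
  n=1: λ₁ = 5π²/1.83² ≈ 14.736
  n=2: λ₂ = 20π²/1.83² ≈ 58.942 (4× faster decay)
  n=3: λ₃ = 45π²/1.83² ≈ 132.62 (9× faster decay)
As t → ∞, higher modes decay exponentially faster. The n=1 mode dominates: T ~ c₁ sin(πx/1.83) e^{-λ₁t}.
Decay rate: λ₁ = 5π²/1.83² ≈ 14.736.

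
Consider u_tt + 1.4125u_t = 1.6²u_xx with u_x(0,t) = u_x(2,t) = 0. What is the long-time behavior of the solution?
As t → ∞, u → constant (steady state). Damping (γ=1.4125) dissipates the nonconstant modes; with Neumann BCs the spatial average obeys M''+γM'=0 and tends to a finite limit.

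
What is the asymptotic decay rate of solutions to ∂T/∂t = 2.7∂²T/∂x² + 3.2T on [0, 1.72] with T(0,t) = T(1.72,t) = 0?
Eigenvalues: λₙ = 2.7n²π²/1.72² - 3.2.
First three modes:
  n=1: λ₁ = 2.7π²/1.72² - 3.2 ≈ 5.808
  n=2: λ₂ = 10.8π²/1.72² - 3.2 ≈ 32.83
  n=3: λ₃ = 24.3π²/1.72² - 3.2 ≈ 77.868
Since 2.7π²/1.72² ≈ 9.008 > 3.2, all λₙ > 0.
The n=1 mode decays slowest → dominates as t → ∞.
Asymptotic: T ~ c₁ sin(πx/1.72) e^{-λ₁t} with decay rate λ₁ ≈ 5.808.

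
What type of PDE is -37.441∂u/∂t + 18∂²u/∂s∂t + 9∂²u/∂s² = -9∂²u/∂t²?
Rewriting in standard form: 9∂²u/∂s² + 18∂²u/∂s∂t + 9∂²u/∂t² - 37.441∂u/∂t = 0. With A = 9, B = 18, C = 9, the discriminant is 0. This is a parabolic PDE.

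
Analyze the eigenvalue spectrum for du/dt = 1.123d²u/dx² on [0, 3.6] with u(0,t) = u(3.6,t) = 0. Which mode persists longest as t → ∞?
Eigenvalues: λₙ = 1.123n²π²/3.6².
First three modes:
  n=1: λ₁ = 1.123π²/3.6² ≈ 0.855
  n=2: λ₂ = 4.492π²/3.6² ≈ 3.421 (4× faster decay)
  n=3: λ₃ = 10.107π²/3.6² ≈ 7.697 (9× faster decay)
As t → ∞, higher modes decay exponentially faster. The n=1 mode dominates: u ~ c₁ sin(πx/3.6) e^{-λ₁t}.
Decay rate: λ₁ = 1.123π²/3.6² ≈ 0.855.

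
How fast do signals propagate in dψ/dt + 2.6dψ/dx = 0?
Speed = 2.6. Information travels along x - 2.6t = const (rightward).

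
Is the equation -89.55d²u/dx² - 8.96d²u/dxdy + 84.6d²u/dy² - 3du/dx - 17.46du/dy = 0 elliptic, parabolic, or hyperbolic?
Computing B² - 4AC with A = -89.55, B = -8.96, C = 84.6: discriminant = 30384.0016 (positive). Answer: hyperbolic.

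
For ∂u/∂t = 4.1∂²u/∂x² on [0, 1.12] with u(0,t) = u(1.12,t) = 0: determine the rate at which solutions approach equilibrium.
Eigenvalues: λₙ = 4.1n²π²/1.12².
First three modes:
  n=1: λ₁ = 4.1π²/1.12² ≈ 32.259
  n=2: λ₂ = 16.4π²/1.12² ≈ 129.035 (4× faster decay)
  n=3: λ₃ = 36.9π²/1.12² ≈ 290.329 (9× faster decay)
As t → ∞, higher modes decay exponentially faster. The n=1 mode dominates: u ~ c₁ sin(πx/1.12) e^{-λ₁t}.
Decay rate: λ₁ = 4.1π²/1.12² ≈ 32.259.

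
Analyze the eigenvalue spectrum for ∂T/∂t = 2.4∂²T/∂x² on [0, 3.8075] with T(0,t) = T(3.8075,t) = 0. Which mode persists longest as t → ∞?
Eigenvalues: λₙ = 2.4n²π²/3.8075².
First three modes:
  n=1: λ₁ = 2.4π²/3.8075² ≈ 1.634
  n=2: λ₂ = 9.6π²/3.8075² ≈ 6.536 (4× faster decay)
  n=3: λ₃ = 21.6π²/3.8075² ≈ 14.705 (9× faster decay)
As t → ∞, higher modes decay exponentially faster. The n=1 mode dominates: T ~ c₁ sin(πx/3.8075) e^{-λ₁t}.
Decay rate: λ₁ = 2.4π²/3.8075² ≈ 1.634.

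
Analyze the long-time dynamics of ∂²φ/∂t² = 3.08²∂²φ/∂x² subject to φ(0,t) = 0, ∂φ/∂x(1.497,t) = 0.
Long-time behavior: φ oscillates (no decay). Energy is conserved; the solution oscillates indefinitely as standing waves.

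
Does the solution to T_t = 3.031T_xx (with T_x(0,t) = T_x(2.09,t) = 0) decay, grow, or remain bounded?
T → constant (steady state). Heat is conserved (no flux at boundaries); solution approaches the spatial average.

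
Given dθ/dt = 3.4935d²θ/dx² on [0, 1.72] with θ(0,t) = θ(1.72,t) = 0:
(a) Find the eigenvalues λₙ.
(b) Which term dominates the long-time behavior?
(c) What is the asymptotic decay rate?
Eigenvalues: λₙ = 3.4935n²π²/1.72².
First three modes:
  n=1: λ₁ = 3.4935π²/1.72² ≈ 11.655
  n=2: λ₂ = 13.974π²/1.72² ≈ 46.619 (4× faster decay)
  n=3: λ₃ = 31.4415π²/1.72² ≈ 104.893 (9× faster decay)
As t → ∞, higher modes decay exponentially faster. The n=1 mode dominates: θ ~ c₁ sin(πx/1.72) e^{-λ₁t}.
Decay rate: λ₁ = 3.4935π²/1.72² ≈ 11.655.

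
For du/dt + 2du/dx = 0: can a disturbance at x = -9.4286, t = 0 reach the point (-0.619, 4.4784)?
No. Only data at x = -9.5758 affects (-0.619, 4.4784). Advection has one-way propagation along characteristics.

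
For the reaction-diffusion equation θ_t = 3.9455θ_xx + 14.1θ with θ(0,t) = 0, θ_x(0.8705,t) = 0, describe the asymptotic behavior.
θ grows unboundedly. Reaction dominates diffusion (r=14.1 > κπ²/(4L²)≈12.85); solution grows exponentially.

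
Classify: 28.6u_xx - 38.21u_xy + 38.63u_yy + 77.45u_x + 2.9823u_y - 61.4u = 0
Elliptic (discriminant = -2959.2679).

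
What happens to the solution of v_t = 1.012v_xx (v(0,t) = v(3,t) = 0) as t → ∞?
v → 0. Heat diffuses out through both boundaries.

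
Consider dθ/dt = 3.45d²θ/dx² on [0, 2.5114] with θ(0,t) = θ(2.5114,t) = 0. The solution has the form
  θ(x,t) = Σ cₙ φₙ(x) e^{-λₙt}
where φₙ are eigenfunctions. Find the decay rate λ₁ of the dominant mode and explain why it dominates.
Eigenvalues: λₙ = 3.45n²π²/2.5114².
First three modes:
  n=1: λ₁ = 3.45π²/2.5114² ≈ 5.399
  n=2: λ₂ = 13.8π²/2.5114² ≈ 21.595 (4× faster decay)
  n=3: λ₃ = 31.05π²/2.5114² ≈ 48.588 (9× faster decay)
As t → ∞, higher modes decay exponentially faster. The n=1 mode dominates: θ ~ c₁ sin(πx/2.5114) e^{-λ₁t}.
Decay rate: λ₁ = 3.45π²/2.5114² ≈ 5.399.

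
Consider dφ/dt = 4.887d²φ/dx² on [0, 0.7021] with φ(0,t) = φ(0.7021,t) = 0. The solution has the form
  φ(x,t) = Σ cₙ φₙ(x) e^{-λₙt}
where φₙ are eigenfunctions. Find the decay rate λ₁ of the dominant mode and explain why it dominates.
Eigenvalues: λₙ = 4.887n²π²/0.7021².
First three modes:
  n=1: λ₁ = 4.887π²/0.7021² ≈ 97.846
  n=2: λ₂ = 19.548π²/0.7021² ≈ 391.385 (4× faster decay)
  n=3: λ₃ = 43.983π²/0.7021² ≈ 880.616 (9× faster decay)
As t → ∞, higher modes decay exponentially faster. The n=1 mode dominates: φ ~ c₁ sin(πx/0.7021) e^{-λ₁t}.
Decay rate: λ₁ = 4.887π²/0.7021² ≈ 97.846.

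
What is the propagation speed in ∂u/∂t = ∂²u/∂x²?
Infinite. The heat equation is parabolic, not hyperbolic, so disturbances propagate instantly.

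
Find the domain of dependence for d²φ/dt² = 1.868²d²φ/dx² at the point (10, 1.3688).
Domain of dependence: [7.4430816, 12.5569184]. Signals travel at speed 1.868, so data within |x - 10| ≤ 1.868·1.3688 = 2.5569184 can reach the point.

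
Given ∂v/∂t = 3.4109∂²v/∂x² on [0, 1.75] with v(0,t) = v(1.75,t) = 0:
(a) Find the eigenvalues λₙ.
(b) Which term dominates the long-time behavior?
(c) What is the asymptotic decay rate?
Eigenvalues: λₙ = 3.4109n²π²/1.75².
First three modes:
  n=1: λ₁ = 3.4109π²/1.75² ≈ 10.992
  n=2: λ₂ = 13.6436π²/1.75² ≈ 43.97 (4× faster decay)
  n=3: λ₃ = 30.6981π²/1.75² ≈ 98.932 (9× faster decay)
As t → ∞, higher modes decay exponentially faster. The n=1 mode dominates: v ~ c₁ sin(πx/1.75) e^{-λ₁t}.
Decay rate: λ₁ = 3.4109π²/1.75² ≈ 10.992.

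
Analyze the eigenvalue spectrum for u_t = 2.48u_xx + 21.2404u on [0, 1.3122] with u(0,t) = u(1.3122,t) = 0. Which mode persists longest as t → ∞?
Eigenvalues: λₙ = 2.48n²π²/1.3122² - 21.2404.
First three modes:
  n=1: λ₁ = 2.48π²/1.3122² - 21.2404 ≈ -7.025
  n=2: λ₂ = 9.92π²/1.3122² - 21.2404 ≈ 35.62
  n=3: λ₃ = 22.32π²/1.3122² - 21.2404 ≈ 106.696
Since 2.48π²/1.3122² ≈ 14.215 < 21.2404, λ₁ < 0.
The n=1 mode grows fastest (−λₙ is largest for n=1) → dominates.
Asymptotic: u ~ c₁ sin(πx/1.3122) e^{7.025t} (exponential growth at rate −λ₁ ≈ 7.025).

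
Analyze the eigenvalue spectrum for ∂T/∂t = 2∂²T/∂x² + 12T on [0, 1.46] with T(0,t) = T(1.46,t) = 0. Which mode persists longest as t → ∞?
Eigenvalues: λₙ = 2n²π²/1.46² - 12.
First three modes:
  n=1: λ₁ = 2π²/1.46² - 12 ≈ -2.74
  n=2: λ₂ = 8π²/1.46² - 12 ≈ 25.041
  n=3: λ₃ = 18π²/1.46² - 12 ≈ 71.343
Since 2π²/1.46² ≈ 9.26 < 12, λ₁ < 0.
The n=1 mode grows fastest (−λₙ is largest for n=1) → dominates.
Asymptotic: T ~ c₁ sin(πx/1.46) e^{2.74t} (exponential growth at rate −λ₁ ≈ 2.74).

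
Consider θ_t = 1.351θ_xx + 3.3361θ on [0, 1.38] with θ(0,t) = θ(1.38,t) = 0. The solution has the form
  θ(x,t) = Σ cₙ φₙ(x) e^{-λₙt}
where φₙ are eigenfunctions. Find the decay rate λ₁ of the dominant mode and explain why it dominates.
Eigenvalues: λₙ = 1.351n²π²/1.38² - 3.3361.
First three modes:
  n=1: λ₁ = 1.351π²/1.38² - 3.3361 ≈ 3.665
  n=2: λ₂ = 5.404π²/1.38² - 3.3361 ≈ 24.67
  n=3: λ₃ = 12.159π²/1.38² - 3.3361 ≈ 59.678
Since 1.351π²/1.38² ≈ 7.002 > 3.3361, all λₙ > 0.
The n=1 mode decays slowest → dominates as t → ∞.
Asymptotic: θ ~ c₁ sin(πx/1.38) e^{-λ₁t} with decay rate λ₁ ≈ 3.665.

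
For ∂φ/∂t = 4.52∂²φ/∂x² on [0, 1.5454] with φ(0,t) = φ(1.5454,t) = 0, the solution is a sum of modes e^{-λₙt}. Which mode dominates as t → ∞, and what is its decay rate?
Eigenvalues: λₙ = 4.52n²π²/1.5454².
First three modes:
  n=1: λ₁ = 4.52π²/1.5454² ≈ 18.679
  n=2: λ₂ = 18.08π²/1.5454² ≈ 74.716 (4× faster decay)
  n=3: λ₃ = 40.68π²/1.5454² ≈ 168.112 (9× faster decay)
As t → ∞, higher modes decay exponentially faster. The n=1 mode dominates: φ ~ c₁ sin(πx/1.5454) e^{-λ₁t}.
Decay rate: λ₁ = 4.52π²/1.5454² ≈ 18.679.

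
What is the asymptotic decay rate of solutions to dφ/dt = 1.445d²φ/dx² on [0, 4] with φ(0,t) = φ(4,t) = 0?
Eigenvalues: λₙ = 1.445n²π²/4².
First three modes:
  n=1: λ₁ = 1.445π²/4² ≈ 0.891
  n=2: λ₂ = 5.78π²/4² ≈ 3.565 (4× faster decay)
  n=3: λ₃ = 13.005π²/4² ≈ 8.022 (9× faster decay)
As t → ∞, higher modes decay exponentially faster. The n=1 mode dominates: φ ~ c₁ sin(πx/4) e^{-λ₁t}.
Decay rate: λ₁ = 1.445π²/4² ≈ 0.891.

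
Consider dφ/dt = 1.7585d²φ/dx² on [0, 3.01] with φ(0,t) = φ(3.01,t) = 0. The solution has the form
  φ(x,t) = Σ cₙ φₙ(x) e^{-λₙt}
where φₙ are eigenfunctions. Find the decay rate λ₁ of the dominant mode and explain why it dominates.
Eigenvalues: λₙ = 1.7585n²π²/3.01².
First three modes:
  n=1: λ₁ = 1.7585π²/3.01² ≈ 1.916
  n=2: λ₂ = 7.034π²/3.01² ≈ 7.662 (4× faster decay)
  n=3: λ₃ = 15.8265π²/3.01² ≈ 17.241 (9× faster decay)
As t → ∞, higher modes decay exponentially faster. The n=1 mode dominates: φ ~ c₁ sin(πx/3.01) e^{-λ₁t}.
Decay rate: λ₁ = 1.7585π²/3.01² ≈ 1.916.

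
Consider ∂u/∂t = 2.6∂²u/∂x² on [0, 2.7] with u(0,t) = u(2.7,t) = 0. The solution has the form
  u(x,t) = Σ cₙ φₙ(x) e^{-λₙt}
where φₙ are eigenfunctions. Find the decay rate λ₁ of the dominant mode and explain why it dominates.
Eigenvalues: λₙ = 2.6n²π²/2.7².
First three modes:
  n=1: λ₁ = 2.6π²/2.7² ≈ 3.52
  n=2: λ₂ = 10.4π²/2.7² ≈ 14.08 (4× faster decay)
  n=3: λ₃ = 23.4π²/2.7² ≈ 31.68 (9× faster decay)
As t → ∞, higher modes decay exponentially faster. The n=1 mode dominates: u ~ c₁ sin(πx/2.7) e^{-λ₁t}.
Decay rate: λ₁ = 2.6π²/2.7² ≈ 3.52.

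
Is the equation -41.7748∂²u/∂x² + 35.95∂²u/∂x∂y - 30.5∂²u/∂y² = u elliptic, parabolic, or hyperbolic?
Rewriting in standard form: -41.7748∂²u/∂x² + 35.95∂²u/∂x∂y - 30.5∂²u/∂y² - u = 0. Computing B² - 4AC with A = -41.7748, B = 35.95, C = -30.5: discriminant = -3804.1231 (negative). Answer: elliptic.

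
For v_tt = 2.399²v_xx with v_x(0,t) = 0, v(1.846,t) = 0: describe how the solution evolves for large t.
v oscillates (no decay). Energy is conserved; the solution oscillates indefinitely as standing waves.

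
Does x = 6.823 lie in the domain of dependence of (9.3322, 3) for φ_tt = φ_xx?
Yes. The domain of dependence is [6.3322, 12.3322], and 6.823 ∈ [6.3322, 12.3322].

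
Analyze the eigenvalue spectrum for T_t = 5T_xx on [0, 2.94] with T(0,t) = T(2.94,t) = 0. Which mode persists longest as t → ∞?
Eigenvalues: λₙ = 5n²π²/2.94².
First three modes:
  n=1: λ₁ = 5π²/2.94² ≈ 5.709
  n=2: λ₂ = 20π²/2.94² ≈ 22.837 (4× faster decay)
  n=3: λ₃ = 45π²/2.94² ≈ 51.383 (9× faster decay)
As t → ∞, higher modes decay exponentially faster. The n=1 mode dominates: T ~ c₁ sin(πx/2.94) e^{-λ₁t}.
Decay rate: λ₁ = 5π²/2.94² ≈ 5.709.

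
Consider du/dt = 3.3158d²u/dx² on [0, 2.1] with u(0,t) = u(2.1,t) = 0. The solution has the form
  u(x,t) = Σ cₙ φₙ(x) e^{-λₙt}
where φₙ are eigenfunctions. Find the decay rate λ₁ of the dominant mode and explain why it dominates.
Eigenvalues: λₙ = 3.3158n²π²/2.1².
First three modes:
  n=1: λ₁ = 3.3158π²/2.1² ≈ 7.421
  n=2: λ₂ = 13.2632π²/2.1² ≈ 29.683 (4× faster decay)
  n=3: λ₃ = 29.8422π²/2.1² ≈ 66.787 (9× faster decay)
As t → ∞, higher modes decay exponentially faster. The n=1 mode dominates: u ~ c₁ sin(πx/2.1) e^{-λ₁t}.
Decay rate: λ₁ = 3.3158π²/2.1² ≈ 7.421.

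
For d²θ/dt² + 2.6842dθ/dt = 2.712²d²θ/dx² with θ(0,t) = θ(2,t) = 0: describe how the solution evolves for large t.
θ → 0. Damping (γ=2.6842) dissipates energy; oscillations decay exponentially.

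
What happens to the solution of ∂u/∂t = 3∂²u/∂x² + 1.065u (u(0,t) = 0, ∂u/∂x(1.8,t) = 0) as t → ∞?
u → 0. Diffusion dominates reaction (r=1.065 < κπ²/(4L²)≈2.28); solution decays.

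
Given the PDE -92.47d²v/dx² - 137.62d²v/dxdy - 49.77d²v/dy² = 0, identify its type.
The second-order coefficients are A = -92.47, B = -137.62, C = -49.77. Since B² - 4AC = 530.3368 > 0, this is a hyperbolic PDE.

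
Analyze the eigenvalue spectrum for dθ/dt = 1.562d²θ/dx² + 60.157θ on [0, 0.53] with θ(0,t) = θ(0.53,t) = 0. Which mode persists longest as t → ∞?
Eigenvalues: λₙ = 1.562n²π²/0.53² - 60.157.
First three modes:
  n=1: λ₁ = 1.562π²/0.53² - 60.157 ≈ -5.275
  n=2: λ₂ = 6.248π²/0.53² - 60.157 ≈ 159.371
  n=3: λ₃ = 14.058π²/0.53² - 60.157 ≈ 433.78
Since 1.562π²/0.53² ≈ 54.882 < 60.157, λ₁ < 0.
The n=1 mode grows fastest (−λₙ is largest for n=1) → dominates.
Asymptotic: θ ~ c₁ sin(πx/0.53) e^{5.275t} (exponential growth at rate −λ₁ ≈ 5.275).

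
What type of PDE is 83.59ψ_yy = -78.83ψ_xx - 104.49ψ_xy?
Rewriting in standard form: 78.83ψ_xx + 104.49ψ_xy + 83.59ψ_yy = 0. With A = 78.83, B = 104.49, C = 83.59, the discriminant is -15439.4387. This is an elliptic PDE.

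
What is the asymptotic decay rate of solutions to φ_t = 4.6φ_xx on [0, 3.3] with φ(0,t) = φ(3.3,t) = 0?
Eigenvalues: λₙ = 4.6n²π²/3.3².
First three modes:
  n=1: λ₁ = 4.6π²/3.3² ≈ 4.169
  n=2: λ₂ = 18.4π²/3.3² ≈ 16.676 (4× faster decay)
  n=3: λ₃ = 41.4π²/3.3² ≈ 37.521 (9× faster decay)
As t → ∞, higher modes decay exponentially faster. The n=1 mode dominates: φ ~ c₁ sin(πx/3.3) e^{-λ₁t}.
Decay rate: λ₁ = 4.6π²/3.3² ≈ 4.169.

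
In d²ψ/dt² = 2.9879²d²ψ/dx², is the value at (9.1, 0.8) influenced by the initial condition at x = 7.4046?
Yes. The domain of dependence is [6.70968, 11.49032], and 7.4046 ∈ [6.70968, 11.49032].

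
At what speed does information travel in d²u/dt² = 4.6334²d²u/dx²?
Speed = 4.6334. Information travels along characteristics x = x₀ ± 4.6334t.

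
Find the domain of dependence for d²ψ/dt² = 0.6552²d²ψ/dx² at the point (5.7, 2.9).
Domain of dependence: [3.79992, 7.60008]. Signals travel at speed 0.6552, so data within |x - 5.7| ≤ 0.6552·2.9 = 1.90008 can reach the point.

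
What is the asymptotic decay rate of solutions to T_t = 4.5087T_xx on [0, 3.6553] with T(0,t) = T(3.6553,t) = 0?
Eigenvalues: λₙ = 4.5087n²π²/3.6553².
First three modes:
  n=1: λ₁ = 4.5087π²/3.6553² ≈ 3.33
  n=2: λ₂ = 18.0348π²/3.6553² ≈ 13.322 (4× faster decay)
  n=3: λ₃ = 40.5783π²/3.6553² ≈ 29.974 (9× faster decay)
As t → ∞, higher modes decay exponentially faster. The n=1 mode dominates: T ~ c₁ sin(πx/3.6553) e^{-λ₁t}.
Decay rate: λ₁ = 4.5087π²/3.6553² ≈ 3.33.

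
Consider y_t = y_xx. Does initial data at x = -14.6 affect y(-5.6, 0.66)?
Yes, for any finite x. The heat equation has infinite propagation speed, so all initial data affects all points at any t > 0.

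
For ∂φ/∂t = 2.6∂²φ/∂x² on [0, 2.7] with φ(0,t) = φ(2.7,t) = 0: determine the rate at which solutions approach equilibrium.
Eigenvalues: λₙ = 2.6n²π²/2.7².
First three modes:
  n=1: λ₁ = 2.6π²/2.7² ≈ 3.52
  n=2: λ₂ = 10.4π²/2.7² ≈ 14.08 (4× faster decay)
  n=3: λ₃ = 23.4π²/2.7² ≈ 31.68 (9× faster decay)
As t → ∞, higher modes decay exponentially faster. The n=1 mode dominates: φ ~ c₁ sin(πx/2.7) e^{-λ₁t}.
Decay rate: λ₁ = 2.6π²/2.7² ≈ 3.52.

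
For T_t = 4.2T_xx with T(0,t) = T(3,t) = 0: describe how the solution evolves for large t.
T → 0. Heat diffuses out through both boundaries.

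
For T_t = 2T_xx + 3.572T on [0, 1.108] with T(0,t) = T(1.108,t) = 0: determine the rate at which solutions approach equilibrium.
Eigenvalues: λₙ = 2n²π²/1.108² - 3.572.
First three modes:
  n=1: λ₁ = 2π²/1.108² - 3.572 ≈ 12.507
  n=2: λ₂ = 8π²/1.108² - 3.572 ≈ 60.743
  n=3: λ₃ = 18π²/1.108² - 3.572 ≈ 141.136
Since 2π²/1.108² ≈ 16.079 > 3.572, all λₙ > 0.
The n=1 mode decays slowest → dominates as t → ∞.
Asymptotic: T ~ c₁ sin(πx/1.108) e^{-λ₁t} with decay rate λ₁ ≈ 12.507.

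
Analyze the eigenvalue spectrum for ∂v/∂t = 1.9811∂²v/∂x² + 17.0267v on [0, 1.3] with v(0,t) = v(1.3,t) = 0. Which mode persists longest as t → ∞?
Eigenvalues: λₙ = 1.9811n²π²/1.3² - 17.0267.
First three modes:
  n=1: λ₁ = 1.9811π²/1.3² - 17.0267 ≈ -5.457
  n=2: λ₂ = 7.9244π²/1.3² - 17.0267 ≈ 29.252
  n=3: λ₃ = 17.8299π²/1.3² - 17.0267 ≈ 87.1
Since 1.9811π²/1.3² ≈ 11.57 < 17.0267, λ₁ < 0.
The n=1 mode grows fastest (−λₙ is largest for n=1) → dominates.
Asymptotic: v ~ c₁ sin(πx/1.3) e^{5.457t} (exponential growth at rate −λ₁ ≈ 5.457).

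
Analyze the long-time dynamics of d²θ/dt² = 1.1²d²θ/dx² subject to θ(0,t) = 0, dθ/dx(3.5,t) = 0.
Long-time behavior: θ oscillates (no decay). Energy is conserved; the solution oscillates indefinitely as standing waves.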